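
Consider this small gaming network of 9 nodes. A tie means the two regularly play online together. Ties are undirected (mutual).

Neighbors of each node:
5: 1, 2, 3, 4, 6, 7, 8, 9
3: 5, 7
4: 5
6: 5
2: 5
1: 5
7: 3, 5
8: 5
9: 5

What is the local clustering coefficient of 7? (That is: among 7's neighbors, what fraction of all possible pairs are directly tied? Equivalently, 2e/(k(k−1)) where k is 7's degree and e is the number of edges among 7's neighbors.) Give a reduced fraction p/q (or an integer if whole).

1

7's neighbors: 3 and 5 (k = 2).
Possible neighbor pairs: C(2,2) = 1. Edges among them: 3–5 → e = 1.
Clustering(7) = 1/1.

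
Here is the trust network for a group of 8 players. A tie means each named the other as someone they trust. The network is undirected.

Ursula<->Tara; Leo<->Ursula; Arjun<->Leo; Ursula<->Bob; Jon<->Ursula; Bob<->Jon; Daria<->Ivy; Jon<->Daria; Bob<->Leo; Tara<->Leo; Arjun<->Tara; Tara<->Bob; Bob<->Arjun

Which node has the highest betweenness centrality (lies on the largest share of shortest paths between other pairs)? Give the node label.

Jon

Unnormalized betweenness of each node: Arjun:0, Bob:19/3, Daria:6, Ivy:0, Jon:10, Leo:1/3, Tara:1/3, Ursula:3.
Jon has the largest value, 10, making it the main broker — the node through which the most shortest paths run.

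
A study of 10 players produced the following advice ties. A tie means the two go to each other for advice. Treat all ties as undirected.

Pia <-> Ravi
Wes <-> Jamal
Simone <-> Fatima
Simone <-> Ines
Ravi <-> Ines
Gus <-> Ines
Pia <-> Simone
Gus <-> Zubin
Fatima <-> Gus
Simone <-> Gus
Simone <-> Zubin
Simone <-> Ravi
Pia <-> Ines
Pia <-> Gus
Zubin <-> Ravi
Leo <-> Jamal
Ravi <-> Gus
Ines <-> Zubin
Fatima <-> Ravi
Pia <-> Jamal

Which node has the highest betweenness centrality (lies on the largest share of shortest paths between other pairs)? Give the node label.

Pia

Unnormalized betweenness of each node: Fatima:0, Gus:3, Ines:1, Jamal:15, Leo:0, Pia:18, Ravi:3, Simone:3, Wes:0, Zubin:0.
Pia has the largest value, 18, making it the main broker — the node through which the most shortest paths run.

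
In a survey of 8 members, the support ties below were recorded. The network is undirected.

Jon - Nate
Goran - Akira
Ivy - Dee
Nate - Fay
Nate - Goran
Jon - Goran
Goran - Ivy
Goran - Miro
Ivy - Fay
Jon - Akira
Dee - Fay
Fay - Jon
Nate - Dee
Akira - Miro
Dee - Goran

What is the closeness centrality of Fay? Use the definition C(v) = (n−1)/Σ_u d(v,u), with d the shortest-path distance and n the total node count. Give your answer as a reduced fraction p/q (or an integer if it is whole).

7/11

Distances from Fay: Akira:2, Dee:1, Goran:2, Ivy:1, Jon:1, Miro:3, Nate:1. Sum = 11.
n = 8, so closeness = 7/11.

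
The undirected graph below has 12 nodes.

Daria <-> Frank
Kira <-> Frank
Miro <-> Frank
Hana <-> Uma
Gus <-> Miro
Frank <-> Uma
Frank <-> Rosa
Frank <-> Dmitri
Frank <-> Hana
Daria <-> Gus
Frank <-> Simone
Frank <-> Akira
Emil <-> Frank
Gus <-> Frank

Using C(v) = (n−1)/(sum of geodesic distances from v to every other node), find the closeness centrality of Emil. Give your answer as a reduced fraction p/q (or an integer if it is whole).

11/21

Distances from Emil: Akira:2, Daria:2, Dmitri:2, Frank:1, Gus:2, Hana:2, Kira:2, Miro:2, Rosa:2, Simone:2, Uma:2. Sum = 21.
n = 12, so closeness = 11/21.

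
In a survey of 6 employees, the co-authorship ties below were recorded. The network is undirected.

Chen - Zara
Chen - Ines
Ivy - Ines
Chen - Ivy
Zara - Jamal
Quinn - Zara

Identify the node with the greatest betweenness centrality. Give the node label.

Zara

Unnormalized betweenness of each node: Chen:6, Ines:0, Ivy:0, Jamal:0, Quinn:0, Zara:7.
Zara has the largest value, 7, making it the main broker — the node through which the most shortest paths run.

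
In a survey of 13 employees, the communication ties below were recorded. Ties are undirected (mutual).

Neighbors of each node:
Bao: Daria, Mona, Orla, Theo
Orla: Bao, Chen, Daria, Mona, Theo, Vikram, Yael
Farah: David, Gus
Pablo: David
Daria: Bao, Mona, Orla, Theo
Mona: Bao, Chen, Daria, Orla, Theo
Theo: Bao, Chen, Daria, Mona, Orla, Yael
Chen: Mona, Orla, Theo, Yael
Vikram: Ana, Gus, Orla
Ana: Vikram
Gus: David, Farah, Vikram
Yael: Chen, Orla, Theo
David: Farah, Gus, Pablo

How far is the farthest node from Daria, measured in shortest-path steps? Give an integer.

Distances from Daria: Ana:3, Bao:1, Chen:2, David:4, Farah:4, Gus:3, Mona:1, Orla:1, Pablo:5, Theo:1, Vikram:2, Yael:2.
The largest is 5 (to Pablo), so the eccentricity of Daria is 5.

5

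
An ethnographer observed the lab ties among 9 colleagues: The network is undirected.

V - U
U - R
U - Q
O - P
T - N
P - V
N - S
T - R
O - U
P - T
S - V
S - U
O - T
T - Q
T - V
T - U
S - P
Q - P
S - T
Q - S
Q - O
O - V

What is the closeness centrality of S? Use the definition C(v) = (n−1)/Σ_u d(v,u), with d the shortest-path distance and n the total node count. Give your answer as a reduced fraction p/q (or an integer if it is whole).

4/5

Distances from S: N:1, O:2, P:1, Q:1, R:2, T:1, U:1, V:1. Sum = 10.
n = 9, so closeness = 8/10 = 4/5.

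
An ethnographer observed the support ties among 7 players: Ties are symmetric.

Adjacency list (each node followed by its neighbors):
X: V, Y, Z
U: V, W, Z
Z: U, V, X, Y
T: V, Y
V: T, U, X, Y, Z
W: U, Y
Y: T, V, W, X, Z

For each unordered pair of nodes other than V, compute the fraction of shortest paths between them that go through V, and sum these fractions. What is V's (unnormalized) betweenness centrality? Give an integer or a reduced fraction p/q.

Pairs whose geodesics pass through V — X–T: 1/2; X–U: 1/2; T–U: 1; T–Z: 1/2; Y–U: 1/3.
All other pairs contribute 0.
Summing the contributions gives betweenness(V) = 17/6.

17/6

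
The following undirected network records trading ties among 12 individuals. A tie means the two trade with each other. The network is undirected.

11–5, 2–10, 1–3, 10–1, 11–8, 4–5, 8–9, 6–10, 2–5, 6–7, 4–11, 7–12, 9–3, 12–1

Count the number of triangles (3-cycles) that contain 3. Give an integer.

3's neighbors are 1 and 9, but none of them are tied to each other, so no triangle contains 3.

0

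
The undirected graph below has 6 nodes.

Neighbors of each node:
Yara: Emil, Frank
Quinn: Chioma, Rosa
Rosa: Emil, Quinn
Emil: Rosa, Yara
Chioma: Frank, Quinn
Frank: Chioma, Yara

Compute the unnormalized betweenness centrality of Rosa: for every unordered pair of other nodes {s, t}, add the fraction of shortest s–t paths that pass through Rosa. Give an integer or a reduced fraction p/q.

Pairs whose geodesics pass through Rosa — Chioma–Emil: 1/2; Quinn–Emil: 1; Quinn–Yara: 1/2.
All other pairs contribute 0.
Summing the contributions gives betweenness(Rosa) = 2.

2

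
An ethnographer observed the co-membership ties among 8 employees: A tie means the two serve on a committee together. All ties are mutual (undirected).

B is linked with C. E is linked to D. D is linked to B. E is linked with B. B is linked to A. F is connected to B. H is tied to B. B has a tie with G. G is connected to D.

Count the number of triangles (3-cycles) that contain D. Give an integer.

D's neighbors: B, E, and G.
Neighbor pairs that are themselves tied: D–B–E; D–B–G. Each forms one triangle with D, for 2 in total.

2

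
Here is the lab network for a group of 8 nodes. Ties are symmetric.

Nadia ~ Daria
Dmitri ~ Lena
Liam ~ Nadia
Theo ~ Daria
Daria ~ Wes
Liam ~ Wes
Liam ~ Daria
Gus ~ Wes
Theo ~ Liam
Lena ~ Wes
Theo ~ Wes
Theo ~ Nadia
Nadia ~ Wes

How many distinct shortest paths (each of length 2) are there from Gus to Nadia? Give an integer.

The shortest distance is 2, and the only length-2 path is Gus–Wes–Nadia. So there is exactly 1 shortest path.

1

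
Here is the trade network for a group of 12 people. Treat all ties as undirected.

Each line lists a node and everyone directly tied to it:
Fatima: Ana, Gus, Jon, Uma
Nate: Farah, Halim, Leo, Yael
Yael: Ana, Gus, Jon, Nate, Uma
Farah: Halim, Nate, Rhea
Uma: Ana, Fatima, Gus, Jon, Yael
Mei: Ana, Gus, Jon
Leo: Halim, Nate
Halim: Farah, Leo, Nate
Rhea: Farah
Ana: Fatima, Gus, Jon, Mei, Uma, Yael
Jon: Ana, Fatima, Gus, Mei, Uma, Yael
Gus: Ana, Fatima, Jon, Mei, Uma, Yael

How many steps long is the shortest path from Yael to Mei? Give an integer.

2

One shortest route is Yael – Jon – Mei, which uses 2 edges, and Yael and Mei are not directly tied, so nothing shorter exists. So d(Yael,Mei) = 2.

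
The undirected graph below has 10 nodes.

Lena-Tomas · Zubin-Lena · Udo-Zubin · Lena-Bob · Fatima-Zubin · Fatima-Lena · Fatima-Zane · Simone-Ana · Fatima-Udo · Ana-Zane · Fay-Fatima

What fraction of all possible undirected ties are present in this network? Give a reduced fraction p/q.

11/45

There are 11 edges and 10 nodes, so the maximum possible is C(10,2) = 45.
Density = 11/45.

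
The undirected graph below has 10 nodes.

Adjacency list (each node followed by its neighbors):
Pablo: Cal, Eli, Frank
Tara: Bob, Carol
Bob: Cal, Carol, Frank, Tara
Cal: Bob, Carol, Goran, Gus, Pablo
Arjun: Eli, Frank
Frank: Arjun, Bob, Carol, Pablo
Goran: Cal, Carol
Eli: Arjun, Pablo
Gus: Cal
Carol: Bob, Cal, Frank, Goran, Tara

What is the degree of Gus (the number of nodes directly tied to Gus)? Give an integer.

Gus is directly tied to Cal. That is 1 neighbor, so the degree of Gus is 1.

1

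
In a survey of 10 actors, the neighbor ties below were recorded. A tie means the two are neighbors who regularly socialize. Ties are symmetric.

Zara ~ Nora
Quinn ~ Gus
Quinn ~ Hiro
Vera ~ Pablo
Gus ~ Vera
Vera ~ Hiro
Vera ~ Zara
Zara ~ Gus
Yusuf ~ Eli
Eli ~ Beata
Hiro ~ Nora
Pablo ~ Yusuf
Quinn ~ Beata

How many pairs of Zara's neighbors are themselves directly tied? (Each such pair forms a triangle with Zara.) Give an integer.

1

Zara's neighbors: Gus, Nora, and Vera.
Neighbor pairs that are themselves tied: Zara–Gus–Vera. Each forms one triangle with Zara, for 1 in total.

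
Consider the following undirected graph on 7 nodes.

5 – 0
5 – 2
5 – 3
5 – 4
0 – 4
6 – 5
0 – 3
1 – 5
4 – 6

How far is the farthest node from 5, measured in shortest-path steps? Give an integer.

1

Distances from 5: 0:1, 1:1, 2:1, 3:1, 4:1, 6:1.
The largest is 1 (to 6, 0, 4, 3, 1, and 2), so the eccentricity of 5 is 1.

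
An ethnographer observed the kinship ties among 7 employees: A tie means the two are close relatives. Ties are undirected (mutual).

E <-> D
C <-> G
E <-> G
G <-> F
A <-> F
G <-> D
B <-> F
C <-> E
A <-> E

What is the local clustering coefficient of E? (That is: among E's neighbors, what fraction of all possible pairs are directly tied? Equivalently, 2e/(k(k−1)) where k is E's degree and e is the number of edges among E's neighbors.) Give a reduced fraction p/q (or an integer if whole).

1/3

E's neighbors: A, C, D, and G (k = 4).
Possible neighbor pairs: C(4,2) = 6. Edges among them: C–G, D–G → e = 2.
Clustering(E) = 2/6 = 1/3.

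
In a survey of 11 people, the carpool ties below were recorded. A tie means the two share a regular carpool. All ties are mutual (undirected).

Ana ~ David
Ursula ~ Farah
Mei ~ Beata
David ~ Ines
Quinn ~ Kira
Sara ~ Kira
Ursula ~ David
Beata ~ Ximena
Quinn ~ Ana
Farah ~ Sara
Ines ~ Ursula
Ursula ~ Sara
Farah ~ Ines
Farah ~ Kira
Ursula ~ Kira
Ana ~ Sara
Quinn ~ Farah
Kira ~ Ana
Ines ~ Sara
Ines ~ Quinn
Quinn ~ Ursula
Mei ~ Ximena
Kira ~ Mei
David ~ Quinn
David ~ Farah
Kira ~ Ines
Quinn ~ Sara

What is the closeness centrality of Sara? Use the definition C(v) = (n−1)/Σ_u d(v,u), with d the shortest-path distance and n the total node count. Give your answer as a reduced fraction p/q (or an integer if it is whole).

5/8

Distances from Sara: Ana:1, Beata:3, David:2, Farah:1, Ines:1, Kira:1, Mei:2, Quinn:1, Ursula:1, Ximena:3. Sum = 16.
n = 11, so closeness = 10/16 = 5/8.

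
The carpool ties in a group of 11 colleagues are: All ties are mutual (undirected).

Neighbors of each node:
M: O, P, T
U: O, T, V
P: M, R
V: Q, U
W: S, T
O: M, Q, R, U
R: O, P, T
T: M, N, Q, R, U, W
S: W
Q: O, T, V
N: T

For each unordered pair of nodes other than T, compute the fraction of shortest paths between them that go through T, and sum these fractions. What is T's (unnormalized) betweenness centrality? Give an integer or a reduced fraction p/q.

Pairs whose geodesics pass through T — S–Q: 1; S–R: 1; S–M: 1; S–O: 4/4; S–V: 2/2; S–N: 1; S–P: 2/2; S–U: 1; Q–R: 1/2; Q–M: 1/2; Q–W: 1; Q–N: 1; Q–P: 2/4; Q–U: 1/3 … (+20 more pairs).
All other pairs contribute 0.
Summing the contributions gives betweenness(T) = 169/6.

169/6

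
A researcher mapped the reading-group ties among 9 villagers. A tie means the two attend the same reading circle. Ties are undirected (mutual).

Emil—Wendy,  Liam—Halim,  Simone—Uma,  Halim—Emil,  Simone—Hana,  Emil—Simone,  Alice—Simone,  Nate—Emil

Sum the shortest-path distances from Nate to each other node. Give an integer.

Distances from Nate: Alice:3, Emil:1, Halim:2, Hana:3, Liam:3, Simone:2, Uma:3, Wendy:2.
Sum = 3 + 1 + 2 + 3 + 3 + 2 + 3 + 2 = 19.

19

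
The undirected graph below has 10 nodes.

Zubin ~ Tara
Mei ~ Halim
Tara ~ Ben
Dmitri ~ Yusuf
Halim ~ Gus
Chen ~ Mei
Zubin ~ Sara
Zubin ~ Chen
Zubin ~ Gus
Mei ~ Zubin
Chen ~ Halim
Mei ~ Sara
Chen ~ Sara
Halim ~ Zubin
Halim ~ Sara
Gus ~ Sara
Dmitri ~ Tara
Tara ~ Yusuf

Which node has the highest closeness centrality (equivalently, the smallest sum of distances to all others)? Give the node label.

Farness (sum of distances to all others) for each node — Ben:22, Chen:17, Dmitri:21, Gus:18, Halim:16, Mei:17, Sara:16, Tara:14, Yusuf:21, Zubin:12.
The smallest farness is 12, for Zubin, so Zubin has the highest closeness.

Zubin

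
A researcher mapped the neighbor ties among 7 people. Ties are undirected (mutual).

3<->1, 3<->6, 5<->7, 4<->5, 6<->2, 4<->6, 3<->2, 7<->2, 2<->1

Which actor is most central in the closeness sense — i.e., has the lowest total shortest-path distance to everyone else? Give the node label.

2

Farness (sum of distances to all others) for each node — 1:12, 2:8, 3:10, 4:11, 5:12, 6:9, 7:10.
The smallest farness is 8, for 2, so 2 has the highest closeness.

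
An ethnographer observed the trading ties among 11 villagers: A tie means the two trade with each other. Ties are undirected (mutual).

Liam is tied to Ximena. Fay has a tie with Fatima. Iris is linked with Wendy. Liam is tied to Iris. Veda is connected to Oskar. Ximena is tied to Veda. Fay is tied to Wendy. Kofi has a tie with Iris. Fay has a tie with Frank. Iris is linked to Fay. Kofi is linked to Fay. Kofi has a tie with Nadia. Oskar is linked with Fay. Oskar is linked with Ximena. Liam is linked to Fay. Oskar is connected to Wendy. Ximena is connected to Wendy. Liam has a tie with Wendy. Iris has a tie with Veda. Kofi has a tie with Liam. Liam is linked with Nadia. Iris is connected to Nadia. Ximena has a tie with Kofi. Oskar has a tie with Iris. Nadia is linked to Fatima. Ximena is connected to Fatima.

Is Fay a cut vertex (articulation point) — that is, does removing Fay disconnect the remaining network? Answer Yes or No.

Removing Fay leaves {Fatima, Iris, Kofi, Liam, Nadia, Oskar, Veda, Wendy, and Ximena} with no path to {Frank}, so the network splits into 2 components. Fay is a cut vertex.

Yes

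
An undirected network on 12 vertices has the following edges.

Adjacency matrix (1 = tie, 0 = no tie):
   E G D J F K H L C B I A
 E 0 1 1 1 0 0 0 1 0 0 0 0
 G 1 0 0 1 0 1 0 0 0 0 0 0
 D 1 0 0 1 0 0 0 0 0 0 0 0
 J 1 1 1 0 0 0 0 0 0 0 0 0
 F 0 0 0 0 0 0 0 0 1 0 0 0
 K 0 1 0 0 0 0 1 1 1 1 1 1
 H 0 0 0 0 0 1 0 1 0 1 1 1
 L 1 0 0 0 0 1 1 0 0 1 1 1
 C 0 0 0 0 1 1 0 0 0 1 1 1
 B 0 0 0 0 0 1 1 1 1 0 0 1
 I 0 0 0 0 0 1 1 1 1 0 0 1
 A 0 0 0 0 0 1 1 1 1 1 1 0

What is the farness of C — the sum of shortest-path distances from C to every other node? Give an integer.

21

Distances from C: A:1, B:1, D:4, E:3, F:1, G:2, H:2, I:1, J:3, K:1, L:2.
Sum = 1 + 1 + 4 + 3 + 1 + 2 + 2 + 1 + 3 + 1 + 2 = 21.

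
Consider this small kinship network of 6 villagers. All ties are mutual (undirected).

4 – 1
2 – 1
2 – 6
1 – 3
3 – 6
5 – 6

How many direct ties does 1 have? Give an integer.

3

1 is directly tied to 2, 3, and 4. That is 3 neighbors, so the degree of 1 is 3.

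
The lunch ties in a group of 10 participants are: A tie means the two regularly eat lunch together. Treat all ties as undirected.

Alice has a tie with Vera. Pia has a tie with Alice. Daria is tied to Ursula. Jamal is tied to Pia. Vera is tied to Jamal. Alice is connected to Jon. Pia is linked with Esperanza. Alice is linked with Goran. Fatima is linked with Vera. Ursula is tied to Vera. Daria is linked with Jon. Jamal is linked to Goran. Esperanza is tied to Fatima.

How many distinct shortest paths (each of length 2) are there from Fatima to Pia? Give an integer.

The shortest distance is 2, and the only length-2 path is Fatima–Esperanza–Pia. So there is exactly 1 shortest path.

1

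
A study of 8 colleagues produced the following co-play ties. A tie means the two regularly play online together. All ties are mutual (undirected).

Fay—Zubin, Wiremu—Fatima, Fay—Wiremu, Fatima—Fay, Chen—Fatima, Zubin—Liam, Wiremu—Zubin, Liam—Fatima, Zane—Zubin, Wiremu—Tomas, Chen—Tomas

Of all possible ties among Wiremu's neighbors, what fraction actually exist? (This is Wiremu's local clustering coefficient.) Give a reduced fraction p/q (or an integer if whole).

1/3

Wiremu's neighbors: Fatima, Fay, Tomas, and Zubin (k = 4).
Possible neighbor pairs: C(4,2) = 6. Edges among them: Fatima–Fay, Fay–Zubin → e = 2.
Clustering(Wiremu) = 2/6 = 1/3.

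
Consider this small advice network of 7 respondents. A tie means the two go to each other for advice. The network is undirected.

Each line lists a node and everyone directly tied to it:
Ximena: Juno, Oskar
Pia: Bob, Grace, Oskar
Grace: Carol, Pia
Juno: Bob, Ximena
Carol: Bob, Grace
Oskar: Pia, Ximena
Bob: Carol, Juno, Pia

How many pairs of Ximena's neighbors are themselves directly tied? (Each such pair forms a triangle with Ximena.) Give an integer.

Ximena's neighbors are Juno and Oskar, but none of them are tied to each other, so no triangle contains Ximena.

0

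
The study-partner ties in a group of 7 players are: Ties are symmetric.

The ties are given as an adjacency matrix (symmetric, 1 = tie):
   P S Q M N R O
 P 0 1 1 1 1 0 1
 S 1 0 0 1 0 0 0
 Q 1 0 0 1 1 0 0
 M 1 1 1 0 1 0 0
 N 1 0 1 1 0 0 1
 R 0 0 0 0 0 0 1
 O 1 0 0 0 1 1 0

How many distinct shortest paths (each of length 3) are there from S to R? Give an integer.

The shortest distance is 3, and the only length-3 path is S–P–O–R. So there is exactly 1 shortest path.

1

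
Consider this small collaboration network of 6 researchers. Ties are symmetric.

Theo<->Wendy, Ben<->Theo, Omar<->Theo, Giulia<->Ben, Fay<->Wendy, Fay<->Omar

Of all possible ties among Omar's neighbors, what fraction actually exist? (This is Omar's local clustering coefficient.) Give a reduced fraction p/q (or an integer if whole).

0

Omar's neighbors: Fay and Theo (k = 2).
Possible neighbor pairs: C(2,2) = 1. Edges among them: none → e = 0.
Clustering(Omar) = 0/1.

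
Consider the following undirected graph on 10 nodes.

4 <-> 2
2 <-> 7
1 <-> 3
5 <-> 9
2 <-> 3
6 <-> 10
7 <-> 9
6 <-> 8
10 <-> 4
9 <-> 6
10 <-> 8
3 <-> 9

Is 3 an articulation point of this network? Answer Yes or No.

Yes

Removing 3 leaves {2, 4, 5, 6, 7, 8, 9, and 10} with no path to {1}, so the network splits into 2 components. 3 is a cut vertex.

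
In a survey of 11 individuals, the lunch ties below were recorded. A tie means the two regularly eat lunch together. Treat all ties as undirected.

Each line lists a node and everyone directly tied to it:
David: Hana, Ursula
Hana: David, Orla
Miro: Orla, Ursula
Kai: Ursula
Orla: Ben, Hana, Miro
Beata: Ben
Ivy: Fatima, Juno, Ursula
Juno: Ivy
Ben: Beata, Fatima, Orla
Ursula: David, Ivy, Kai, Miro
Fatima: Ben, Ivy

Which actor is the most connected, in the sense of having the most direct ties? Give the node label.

Ursula

Degrees — Beata:1, Ben:3, David:2, Fatima:2, Hana:2, Ivy:3, Juno:1, Kai:1, Miro:2, Orla:3, Ursula:4.
The maximum is 4, attained only by Ursula.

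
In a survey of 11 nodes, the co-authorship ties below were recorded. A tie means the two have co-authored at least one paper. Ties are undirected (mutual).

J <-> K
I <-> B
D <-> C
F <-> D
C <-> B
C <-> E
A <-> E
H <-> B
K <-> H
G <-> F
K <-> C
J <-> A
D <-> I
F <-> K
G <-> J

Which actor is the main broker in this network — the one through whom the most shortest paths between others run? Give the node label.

Unnormalized betweenness of each node: A:2, B:49/10, C:206/15, D:203/30, E:4, F:32/5, G:23/15, H:61/30, I:7/6, J:20/3, K:64/5.
C has the largest value, 206/15, making it the main broker — the node through which the most shortest paths run.

C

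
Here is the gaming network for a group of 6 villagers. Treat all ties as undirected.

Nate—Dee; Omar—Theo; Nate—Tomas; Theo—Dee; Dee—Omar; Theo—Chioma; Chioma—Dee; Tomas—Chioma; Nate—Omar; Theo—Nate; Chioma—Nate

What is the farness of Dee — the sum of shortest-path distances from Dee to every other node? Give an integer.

Distances from Dee: Chioma:1, Nate:1, Omar:1, Theo:1, Tomas:2.
Sum = 1 + 1 + 1 + 1 + 2 = 6.

6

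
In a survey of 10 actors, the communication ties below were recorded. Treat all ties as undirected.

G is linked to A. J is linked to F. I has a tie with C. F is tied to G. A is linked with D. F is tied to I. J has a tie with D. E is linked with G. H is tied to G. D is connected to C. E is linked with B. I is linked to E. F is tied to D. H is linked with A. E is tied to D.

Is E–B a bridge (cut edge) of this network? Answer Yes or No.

Yes

Without the E–B edge there is no alternate route between E and B, so the network disconnects. It is a bridge.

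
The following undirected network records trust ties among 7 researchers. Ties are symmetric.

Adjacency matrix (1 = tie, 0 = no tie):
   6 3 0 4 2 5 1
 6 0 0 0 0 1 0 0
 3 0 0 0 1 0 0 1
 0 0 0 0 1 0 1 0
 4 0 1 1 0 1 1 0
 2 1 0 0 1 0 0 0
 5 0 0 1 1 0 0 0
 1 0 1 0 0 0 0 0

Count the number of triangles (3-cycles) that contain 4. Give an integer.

1

4's neighbors: 0, 2, 3, and 5.
Neighbor pairs that are themselves tied: 4–0–5. Each forms one triangle with 4, for 1 in total.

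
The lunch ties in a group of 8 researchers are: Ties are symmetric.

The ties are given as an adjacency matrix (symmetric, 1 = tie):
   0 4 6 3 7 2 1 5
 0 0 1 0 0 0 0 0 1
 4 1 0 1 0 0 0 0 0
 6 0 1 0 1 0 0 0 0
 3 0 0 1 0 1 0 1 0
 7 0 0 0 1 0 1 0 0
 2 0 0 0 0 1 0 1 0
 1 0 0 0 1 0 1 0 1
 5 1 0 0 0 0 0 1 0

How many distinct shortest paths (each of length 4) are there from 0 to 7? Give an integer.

3

The shortest distance is 4. The length-4 paths are: 0–4–6–3–7; 0–5–1–3–7; 0–5–1–2–7.
That gives 3 distinct shortest paths.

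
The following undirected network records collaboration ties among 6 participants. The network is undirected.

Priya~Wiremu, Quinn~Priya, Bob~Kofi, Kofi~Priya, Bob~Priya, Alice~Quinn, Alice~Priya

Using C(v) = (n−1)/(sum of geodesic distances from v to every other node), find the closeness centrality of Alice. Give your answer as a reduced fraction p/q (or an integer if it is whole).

Distances from Alice: Bob:2, Kofi:2, Priya:1, Quinn:1, Wiremu:2. Sum = 8.
n = 6, so closeness = 5/8.

5/8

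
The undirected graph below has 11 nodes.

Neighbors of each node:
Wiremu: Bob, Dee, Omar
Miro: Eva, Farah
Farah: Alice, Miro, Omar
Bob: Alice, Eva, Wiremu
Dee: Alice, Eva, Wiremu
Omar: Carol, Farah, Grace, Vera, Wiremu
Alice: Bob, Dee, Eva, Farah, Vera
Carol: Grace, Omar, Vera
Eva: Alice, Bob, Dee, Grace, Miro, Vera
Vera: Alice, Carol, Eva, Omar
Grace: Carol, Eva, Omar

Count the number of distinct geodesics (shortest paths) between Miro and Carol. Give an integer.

The shortest distance is 3. The length-3 paths are: Miro–Eva–Vera–Carol; Miro–Farah–Omar–Carol; Miro–Eva–Grace–Carol.
That gives 3 distinct shortest paths.

3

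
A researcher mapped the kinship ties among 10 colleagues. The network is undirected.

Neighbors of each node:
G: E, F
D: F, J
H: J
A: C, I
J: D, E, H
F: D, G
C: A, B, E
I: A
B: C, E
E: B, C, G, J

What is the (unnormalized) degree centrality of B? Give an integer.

2

B is directly tied to C and E. That is 2 neighbors, so the degree of B is 2.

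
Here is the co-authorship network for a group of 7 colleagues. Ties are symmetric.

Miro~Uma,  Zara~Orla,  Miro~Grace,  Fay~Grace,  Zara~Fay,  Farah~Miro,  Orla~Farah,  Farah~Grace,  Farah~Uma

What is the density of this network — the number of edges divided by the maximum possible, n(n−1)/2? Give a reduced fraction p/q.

3/7

There are 9 edges and 7 nodes, so the maximum possible is C(7,2) = 21.
Density = 9/21 = 3/7.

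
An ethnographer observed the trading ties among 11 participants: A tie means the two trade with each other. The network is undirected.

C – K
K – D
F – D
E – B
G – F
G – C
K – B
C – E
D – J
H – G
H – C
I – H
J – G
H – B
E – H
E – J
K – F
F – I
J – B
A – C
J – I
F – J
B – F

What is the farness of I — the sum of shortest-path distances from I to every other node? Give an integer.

18

Distances from I: A:3, B:2, C:2, D:2, E:2, F:1, G:2, H:1, J:1, K:2.
Sum = 3 + 2 + 2 + 2 + 2 + 1 + 2 + 1 + 1 + 2 = 18.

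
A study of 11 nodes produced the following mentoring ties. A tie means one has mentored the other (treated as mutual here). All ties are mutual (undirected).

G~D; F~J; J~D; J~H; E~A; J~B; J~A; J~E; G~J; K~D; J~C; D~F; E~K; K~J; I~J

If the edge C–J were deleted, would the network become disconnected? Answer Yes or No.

Without the C–J edge there is no alternate route between C and J, so the network disconnects. It is a bridge.

Yes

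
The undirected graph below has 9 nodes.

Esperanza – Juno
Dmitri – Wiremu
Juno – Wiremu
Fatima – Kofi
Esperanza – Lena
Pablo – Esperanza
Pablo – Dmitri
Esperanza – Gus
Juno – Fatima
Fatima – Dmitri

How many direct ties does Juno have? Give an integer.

Juno is directly tied to Esperanza, Fatima, and Wiremu. That is 3 neighbors, so the degree of Juno is 3.

3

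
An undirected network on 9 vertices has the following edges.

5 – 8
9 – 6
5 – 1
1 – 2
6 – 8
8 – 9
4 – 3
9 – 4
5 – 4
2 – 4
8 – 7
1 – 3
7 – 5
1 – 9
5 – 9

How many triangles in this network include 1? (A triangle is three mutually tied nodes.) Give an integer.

1

1's neighbors: 2, 3, 5, and 9.
Neighbor pairs that are themselves tied: 1–5–9. Each forms one triangle with 1, for 1 in total.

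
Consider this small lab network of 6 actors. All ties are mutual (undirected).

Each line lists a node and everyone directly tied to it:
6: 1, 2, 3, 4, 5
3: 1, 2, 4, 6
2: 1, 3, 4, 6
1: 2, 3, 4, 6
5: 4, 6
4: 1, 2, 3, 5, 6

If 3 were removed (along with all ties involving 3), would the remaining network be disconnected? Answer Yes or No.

No

Even without 3, every remaining node can still reach every other (the residual graph is connected), so 3 is not a cut vertex.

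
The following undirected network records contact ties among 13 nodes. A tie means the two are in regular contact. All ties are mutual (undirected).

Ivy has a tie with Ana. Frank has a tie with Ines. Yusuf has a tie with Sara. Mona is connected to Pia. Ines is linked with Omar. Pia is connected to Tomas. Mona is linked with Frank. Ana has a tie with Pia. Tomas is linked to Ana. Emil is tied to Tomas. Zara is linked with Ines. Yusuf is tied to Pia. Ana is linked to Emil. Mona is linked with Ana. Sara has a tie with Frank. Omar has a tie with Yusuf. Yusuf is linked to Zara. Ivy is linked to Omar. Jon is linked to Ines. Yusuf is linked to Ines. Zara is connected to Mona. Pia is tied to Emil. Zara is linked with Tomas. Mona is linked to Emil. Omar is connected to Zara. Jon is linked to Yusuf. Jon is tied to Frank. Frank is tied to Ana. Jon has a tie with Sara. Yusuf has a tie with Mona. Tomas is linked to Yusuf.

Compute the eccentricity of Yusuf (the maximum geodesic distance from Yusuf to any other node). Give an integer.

Distances from Yusuf: Ana:2, Emil:2, Frank:2, Ines:1, Ivy:2, Jon:1, Mona:1, Omar:1, Pia:1, Sara:1, Tomas:1, Zara:1.
The largest is 2 (to Frank, Ana, Emil, and Ivy), so the eccentricity of Yusuf is 2.

2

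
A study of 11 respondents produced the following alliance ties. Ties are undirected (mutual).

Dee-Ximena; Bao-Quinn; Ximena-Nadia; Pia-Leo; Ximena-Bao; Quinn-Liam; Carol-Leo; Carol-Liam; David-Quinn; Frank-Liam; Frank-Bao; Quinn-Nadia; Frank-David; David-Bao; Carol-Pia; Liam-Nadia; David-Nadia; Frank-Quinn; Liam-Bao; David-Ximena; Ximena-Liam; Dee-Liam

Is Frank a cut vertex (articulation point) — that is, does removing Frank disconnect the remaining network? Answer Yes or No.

No

Even without Frank, every remaining node can still reach every other (the residual graph is connected), so Frank is not a cut vertex.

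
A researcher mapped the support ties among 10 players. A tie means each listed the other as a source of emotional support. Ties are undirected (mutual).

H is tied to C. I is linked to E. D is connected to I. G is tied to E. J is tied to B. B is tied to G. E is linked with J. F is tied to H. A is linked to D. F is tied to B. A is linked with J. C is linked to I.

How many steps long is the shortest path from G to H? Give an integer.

3

One shortest route is G – B – F – H, which uses 3 edges, and at distance 2 from G we only reach {F, I, J}, which does not include H. So d(G,H) = 3.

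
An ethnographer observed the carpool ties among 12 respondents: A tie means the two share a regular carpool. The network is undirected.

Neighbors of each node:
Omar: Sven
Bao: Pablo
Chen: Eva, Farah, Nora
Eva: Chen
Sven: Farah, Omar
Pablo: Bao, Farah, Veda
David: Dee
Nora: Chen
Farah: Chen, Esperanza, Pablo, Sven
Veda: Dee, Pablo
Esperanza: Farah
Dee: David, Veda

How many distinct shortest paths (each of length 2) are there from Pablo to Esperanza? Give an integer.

1

The shortest distance is 2, and the only length-2 path is Pablo–Farah–Esperanza. So there is exactly 1 shortest path.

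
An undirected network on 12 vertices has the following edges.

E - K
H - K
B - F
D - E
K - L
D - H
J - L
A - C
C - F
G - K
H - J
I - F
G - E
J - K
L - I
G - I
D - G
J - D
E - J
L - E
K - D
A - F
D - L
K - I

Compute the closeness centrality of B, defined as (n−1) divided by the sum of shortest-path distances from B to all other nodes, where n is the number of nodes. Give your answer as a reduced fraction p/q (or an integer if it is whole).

11/32

Distances from B: A:2, C:2, D:4, E:4, F:1, G:3, H:4, I:2, J:4, K:3, L:3. Sum = 32.
n = 12, so closeness = 11/32.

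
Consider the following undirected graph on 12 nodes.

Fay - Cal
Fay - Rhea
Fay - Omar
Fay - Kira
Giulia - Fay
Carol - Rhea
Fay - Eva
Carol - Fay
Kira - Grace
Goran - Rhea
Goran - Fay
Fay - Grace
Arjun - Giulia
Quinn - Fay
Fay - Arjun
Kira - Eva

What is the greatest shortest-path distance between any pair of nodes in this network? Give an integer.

Eccentricity of each node (its greatest distance to any other): Arjun:2, Cal:2, Carol:2, Eva:2, Fay:1, Giulia:2, Goran:2, Grace:2, Kira:2, Omar:2, Quinn:2, Rhea:2.
The maximum eccentricity is 2, realized for instance by the pair Arjun–Grace via Arjun – Fay – Grace. So the diameter is 2.

2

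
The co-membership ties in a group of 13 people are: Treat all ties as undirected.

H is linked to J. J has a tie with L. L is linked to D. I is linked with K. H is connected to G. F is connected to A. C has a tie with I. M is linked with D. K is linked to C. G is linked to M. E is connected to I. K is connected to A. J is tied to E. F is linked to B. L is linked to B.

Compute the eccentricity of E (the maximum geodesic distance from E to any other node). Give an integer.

4

Distances from E: A:3, B:3, C:2, D:3, F:4, G:3, H:2, I:1, J:1, K:2, L:2, M:4.
The largest is 4 (to F and M), so the eccentricity of E is 4.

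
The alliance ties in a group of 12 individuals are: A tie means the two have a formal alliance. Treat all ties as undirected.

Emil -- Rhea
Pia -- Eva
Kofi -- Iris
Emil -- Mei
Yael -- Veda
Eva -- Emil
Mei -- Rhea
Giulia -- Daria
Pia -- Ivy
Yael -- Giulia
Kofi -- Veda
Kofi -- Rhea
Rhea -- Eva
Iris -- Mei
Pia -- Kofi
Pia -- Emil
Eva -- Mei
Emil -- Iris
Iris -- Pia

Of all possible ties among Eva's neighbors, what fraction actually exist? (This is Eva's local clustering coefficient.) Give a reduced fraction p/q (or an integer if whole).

Eva's neighbors: Emil, Mei, Pia, and Rhea (k = 4).
Possible neighbor pairs: C(4,2) = 6. Edges among them: Emil–Mei, Emil–Pia, Emil–Rhea, Mei–Rhea → e = 4.
Clustering(Eva) = 4/6 = 2/3.

2/3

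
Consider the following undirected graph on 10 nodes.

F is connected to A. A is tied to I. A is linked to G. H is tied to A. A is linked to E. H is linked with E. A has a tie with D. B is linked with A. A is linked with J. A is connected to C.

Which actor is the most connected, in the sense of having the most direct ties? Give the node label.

A

Degrees — A:9, B:1, C:1, D:1, E:2, F:1, G:1, H:2, I:1, J:1.
The maximum is 9, attained only by A.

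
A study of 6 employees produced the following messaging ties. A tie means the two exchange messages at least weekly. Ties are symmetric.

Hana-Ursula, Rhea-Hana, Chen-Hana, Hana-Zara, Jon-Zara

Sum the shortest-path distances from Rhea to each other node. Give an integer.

10

Distances from Rhea: Chen:2, Hana:1, Jon:3, Ursula:2, Zara:2.
Sum = 2 + 1 + 3 + 2 + 2 = 10.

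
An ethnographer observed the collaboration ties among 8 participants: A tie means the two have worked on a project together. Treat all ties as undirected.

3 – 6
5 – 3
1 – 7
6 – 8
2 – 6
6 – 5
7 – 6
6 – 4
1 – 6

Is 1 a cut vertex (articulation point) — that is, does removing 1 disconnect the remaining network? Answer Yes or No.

Even without 1, every remaining node can still reach every other (the residual graph is connected), so 1 is not a cut vertex.

No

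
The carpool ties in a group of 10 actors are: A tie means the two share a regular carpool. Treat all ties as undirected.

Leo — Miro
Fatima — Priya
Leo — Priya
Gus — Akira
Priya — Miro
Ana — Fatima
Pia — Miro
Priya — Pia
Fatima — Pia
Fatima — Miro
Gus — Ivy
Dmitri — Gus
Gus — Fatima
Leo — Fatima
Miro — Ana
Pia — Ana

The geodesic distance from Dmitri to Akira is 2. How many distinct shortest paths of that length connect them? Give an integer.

The shortest distance is 2, and the only length-2 path is Dmitri–Gus–Akira. So there is exactly 1 shortest path.

1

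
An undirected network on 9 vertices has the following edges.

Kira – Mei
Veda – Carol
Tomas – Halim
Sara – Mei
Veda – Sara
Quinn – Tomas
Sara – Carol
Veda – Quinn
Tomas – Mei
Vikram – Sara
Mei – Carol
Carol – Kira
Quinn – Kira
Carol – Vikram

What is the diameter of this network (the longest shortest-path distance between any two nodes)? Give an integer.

4

Eccentricity of each node (its greatest distance to any other): Carol:3, Halim:4, Kira:3, Mei:2, Quinn:3, Sara:3, Tomas:3, Veda:3, Vikram:4.
The maximum eccentricity is 4, realized for instance by the pair Halim–Vikram via Halim – Tomas – Mei – Carol – Vikram. So the diameter is 4.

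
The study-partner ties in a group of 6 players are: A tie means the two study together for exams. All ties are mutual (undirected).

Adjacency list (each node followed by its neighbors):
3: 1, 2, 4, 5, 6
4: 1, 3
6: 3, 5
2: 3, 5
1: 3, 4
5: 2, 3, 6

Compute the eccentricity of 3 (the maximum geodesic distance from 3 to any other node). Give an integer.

1

Distances from 3: 1:1, 2:1, 4:1, 5:1, 6:1.
The largest is 1 (to 1, 5, 2, 6, and 4), so the eccentricity of 3 is 1.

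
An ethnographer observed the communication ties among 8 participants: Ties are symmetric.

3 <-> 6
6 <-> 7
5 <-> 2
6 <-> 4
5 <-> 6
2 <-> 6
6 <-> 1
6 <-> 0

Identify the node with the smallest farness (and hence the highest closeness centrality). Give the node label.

6

Farness (sum of distances to all others) for each node — 0:13, 1:13, 2:12, 3:13, 4:13, 5:12, 6:7, 7:13.
The smallest farness is 7, for 6, so 6 has the highest closeness.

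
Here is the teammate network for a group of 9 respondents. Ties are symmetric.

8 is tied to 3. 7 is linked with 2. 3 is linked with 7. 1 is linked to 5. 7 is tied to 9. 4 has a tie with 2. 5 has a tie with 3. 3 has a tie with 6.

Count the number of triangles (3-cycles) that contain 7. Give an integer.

0

7's neighbors are 2, 3, and 9, but none of them are tied to each other, so no triangle contains 7.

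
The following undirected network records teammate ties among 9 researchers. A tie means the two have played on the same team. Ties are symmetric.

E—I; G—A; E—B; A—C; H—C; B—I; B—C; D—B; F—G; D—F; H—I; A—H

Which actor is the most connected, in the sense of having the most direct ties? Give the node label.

B

Degrees — A:3, B:4, C:3, D:2, E:2, F:2, G:2, H:3, I:3.
The maximum is 4, attained only by B.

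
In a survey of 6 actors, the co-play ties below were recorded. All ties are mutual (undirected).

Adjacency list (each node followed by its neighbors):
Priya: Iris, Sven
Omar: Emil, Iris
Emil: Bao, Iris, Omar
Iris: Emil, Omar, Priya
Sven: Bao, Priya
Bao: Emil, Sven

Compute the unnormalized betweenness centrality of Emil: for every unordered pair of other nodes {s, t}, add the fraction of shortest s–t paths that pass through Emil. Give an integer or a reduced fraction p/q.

Pairs whose geodesics pass through Emil — Omar–Sven: 1/2; Omar–Bao: 1; Iris–Bao: 1.
All other pairs contribute 0.
Summing the contributions gives betweenness(Emil) = 5/2.

5/2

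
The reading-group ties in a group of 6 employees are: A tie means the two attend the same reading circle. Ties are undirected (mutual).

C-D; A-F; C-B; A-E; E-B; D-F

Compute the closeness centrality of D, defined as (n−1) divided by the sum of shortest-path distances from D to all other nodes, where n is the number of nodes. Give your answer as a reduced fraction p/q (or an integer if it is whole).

5/9

Distances from D: A:2, B:2, C:1, E:3, F:1. Sum = 9.
n = 6, so closeness = 5/9.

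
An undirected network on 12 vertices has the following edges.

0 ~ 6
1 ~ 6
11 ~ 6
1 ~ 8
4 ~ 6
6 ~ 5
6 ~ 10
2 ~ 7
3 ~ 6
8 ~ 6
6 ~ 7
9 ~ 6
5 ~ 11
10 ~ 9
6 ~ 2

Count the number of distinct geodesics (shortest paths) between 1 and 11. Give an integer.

The shortest distance is 2, and the only length-2 path is 1–6–11. So there is exactly 1 shortest path.

1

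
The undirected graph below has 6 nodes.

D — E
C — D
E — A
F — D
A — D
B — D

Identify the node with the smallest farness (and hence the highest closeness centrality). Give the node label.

D

Farness (sum of distances to all others) for each node — A:8, B:9, C:9, D:5, E:8, F:9.
The smallest farness is 5, for D, so D has the highest closeness.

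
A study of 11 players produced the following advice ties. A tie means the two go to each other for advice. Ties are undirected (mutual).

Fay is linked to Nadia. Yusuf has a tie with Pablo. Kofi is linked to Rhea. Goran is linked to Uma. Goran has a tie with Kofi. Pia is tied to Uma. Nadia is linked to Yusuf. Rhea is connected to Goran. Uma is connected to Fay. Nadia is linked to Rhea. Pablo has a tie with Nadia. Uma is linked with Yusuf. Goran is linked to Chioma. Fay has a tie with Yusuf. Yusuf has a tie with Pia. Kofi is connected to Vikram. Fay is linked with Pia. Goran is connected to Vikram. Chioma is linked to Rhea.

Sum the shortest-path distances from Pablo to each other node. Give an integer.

Distances from Pablo: Chioma:3, Fay:2, Goran:3, Kofi:3, Nadia:1, Pia:2, Rhea:2, Uma:2, Vikram:4, Yusuf:1.
Sum = 3 + 2 + 3 + 3 + 1 + 2 + 2 + 2 + 4 + 1 = 23.

23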